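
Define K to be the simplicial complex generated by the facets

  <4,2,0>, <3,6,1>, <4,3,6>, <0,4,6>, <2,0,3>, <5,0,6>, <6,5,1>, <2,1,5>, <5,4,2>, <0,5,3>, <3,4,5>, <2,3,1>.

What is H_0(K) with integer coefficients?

We work with the vertex ordering 0 < 1 < 2 < 3 < 4 < 5 < 6. The simplices of K, each written with vertices in increasing order, are:

  0-simplices (7): [0], [1], [2], [3], [4], [5], [6]
  1-simplices (18): [0,2], [0,3], [0,4], [0,5], [0,6], [1,2], [1,3], [1,5], [1,6], [2,3], [2,4], [2,5], [3,4], [3,5], [3,6], [4,5], [4,6], [5,6]
  2-simplices (12): [0,2,3], [0,2,4], [0,3,5], [0,4,6], [0,5,6], [1,2,3], [1,2,5], [1,3,6], [1,5,6], [2,4,5], [3,4,5], [3,4,6]

giving chain groups C_0 ≅ Z^7, C_1 ≅ Z^18, C_2 ≅ Z^12.

Boundary ∂_1: C_1 → C_0 sends each edge [p,q] (with p < q) to q − p.
The resulting 7×18 matrix has rank 6, and its Smith normal form has invariant factors (1,1,1,1,1,1).

Boundary ∂_2: C_2 → C_1 acts by ∂[p,q,r] = [q,r] − [p,r] + [p,q]. For instance
  ∂[0,2,3] = [2,3] − [0,3] + [0,2],
  ∂[0,4,6] = [4,6] − [0,6] + [0,4].
As a 18×12 matrix over Z this has rank 12, with invariant factors (1,1,1,1,1,1,1,1,1,1,1,2).

Computing H_k = (kernel of ∂_k) / (image of ∂_{k+1}):

  H_0: rank C_0 − rank ∂_1 = 7 − 6 = 1, and the invariant factors of ∂_1 are all 1, so H_0 = Z.

H_0 = Z.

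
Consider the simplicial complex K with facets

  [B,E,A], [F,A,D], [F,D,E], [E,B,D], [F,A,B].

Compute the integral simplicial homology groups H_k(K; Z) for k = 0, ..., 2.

Fix the vertex order A < B < D < E < F and write every simplex with vertices in increasing order. Then dim K = 2 and the simplices of K are:

  0-simplices (5): A, B, D, E, F
  1-simplices (10): AB, AD, AE, AF, BD, BE, BF, DE, DF, EF
  2-simplices (5): ABE, ABF, ADF, BDE, DEF

giving chain groups C_0 ≅ Z^5, C_1 ≅ Z^10, C_2 ≅ Z^5.

∂_1: C_1 → C_0 maps an edge to its endpoints' difference, ∂[p,q] = q − p.
This gives a 5×10 integer matrix of rank 4; reducing to Smith normal form yields diagonal entries (1,1,1,1).

∂_2: C_2 → C_1 sends each 2-simplex [p,q,r] to [q,r] − [p,r] + [p,q]. For instance
  ∂BDE = DE − BE + BD,
  ∂DEF = EF − DF + DE.
The 10×5 boundary matrix has rank 5 and Smith normal form diag(1,1,1,1,1).

From H_k ≅ ker(∂_k) / im(∂_{k+1}) we obtain:

  H_0: rank C_0 − rank ∂_1 = 5 − 4 = 1, and the invariant factors of ∂_1 are all 1, so H_0 ≅ Z.
  H_1: rank ker ∂_1 − rank ∂_2 = (10 − 4) − 5 = 1, and the invariant factors of ∂_2 are all 1, so H_1 ≅ Z.
  H_2: rank ker ∂_2 − rank ∂_3 = (5 − 5) − 0 = 0, and there is no ∂_3, so H_2 ≅ 0.

(K is a triangulation of the Möbius band.)

H_0 = Z,  H_1 = Z,  H_2 = 0.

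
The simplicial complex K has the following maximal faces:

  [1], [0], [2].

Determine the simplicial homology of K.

H_0 ≅ Z^3.

Take the total order 0 < 1 < 2 on the vertex set. Then K (dimension 0) consists of the simplices:

  0-simplices (3): [0], [1], [2]

so the chain groups are C_0 ≅ Z^3.

Reading off H_k = ker ∂_k / im ∂_{k+1}:

  H_0: rank C_0 − rank ∂_1 = 3 − 0 = 3, and there is no ∂_1, so H_0 ≅ Z^3.

(K is a triangulation of a set of 3 points.)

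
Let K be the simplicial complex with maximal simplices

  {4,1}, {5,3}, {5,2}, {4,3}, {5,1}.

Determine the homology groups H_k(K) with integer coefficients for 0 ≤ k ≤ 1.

K has 5 vertices, 5 edges.
rank ∂_0 = 0, rank ∂_1 = 4 ⇒ b_0 = 5 − 0 − 4 = 1; all invariant factors of ∂_1 are 1 so no torsion. So H_0 ≅ Z.
rank ∂_1 = 4, rank ∂_2 = 0 ⇒ b_1 = 5 − 4 − 0 = 1. So H_1 ≅ Z.

H_0 = Z,  H_1 = Z.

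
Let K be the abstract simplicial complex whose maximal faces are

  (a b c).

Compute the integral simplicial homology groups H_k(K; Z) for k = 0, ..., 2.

H_0 ≅ Z,  H_1 = 0,  H_2 = 0.

Fix the vertex order a < b < c and write every simplex with vertices in increasing order. Then dim K = 2 and the simplices of K are:

  0-simplices (3): a, b, c
  1-simplices (3): ab, ac, bc
  2-simplices (1): abc

so the chain groups are C_0 ≅ Z^3, C_1 ≅ Z^3, C_2 ≅ Z^1.

Boundary ∂_1: C_1 → C_0 is given by ∂[p,q] = [q] − [p].
As a 3×3 matrix over Z this has rank 2, with invariant factors (1,1).

The boundary map ∂_2: C_2 → C_1 acts by ∂[p,q,r] = [q,r] − [p,r] + [p,q]. For instance
  ∂abc = bc − ac + ab.
The resulting 3×1 matrix has rank 1, and its Smith normal form has invariant factors (1).

From H_k ≅ ker(∂_k) / im(∂_{k+1}) we obtain:

  H_0: rank C_0 − rank ∂_1 = 3 − 2 = 1, and the invariant factors of ∂_1 are all 1, so H_0 ≅ Z.
  H_1: rank ker ∂_1 − rank ∂_2 = (3 − 2) − 1 = 0, and the invariant factors of ∂_2 are all 1, so H_1 ≅ 0.
  H_2: rank ker ∂_2 − rank ∂_3 = (1 − 1) − 0 = 0, and there is no ∂_3, so H_2 ≅ 0.

As a check, the Euler characteristic is 3 − 3 + 1 = 1, which agrees with 1 − 0 + 0 = 1.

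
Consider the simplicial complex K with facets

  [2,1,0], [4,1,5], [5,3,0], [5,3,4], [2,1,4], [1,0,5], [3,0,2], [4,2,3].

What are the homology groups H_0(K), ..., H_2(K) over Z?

Take the total order 0 < 1 < 2 < 3 < 4 < 5 on the vertex set. Then K (dimension 2) consists of the simplices:

  0-simplices (6): [0], [1], [2], [3], [4], [5]
  1-simplices (12): [0,1], [0,2], [0,3], [0,5], [1,2], [1,4], [1,5], [2,3], [2,4], [3,4], [3,5], [4,5]
  2-simplices (8): [0,1,2], [0,1,5], [0,2,3], [0,3,5], [1,2,4], [1,4,5], [2,3,4], [3,4,5]

Hence C_0 ≅ Z^6, C_1 ≅ Z^12, C_2 ≅ Z^8.

The boundary map ∂_1: C_1 → C_0 maps an edge to its endpoints' difference, ∂[p,q] = q − p. For instance
  ∂[0,2] = [2] − [0].
This gives a 6×12 integer matrix of rank 5; reducing to Smith normal form yields diagonal entries (1,1,1,1,1).

The boundary map ∂_2: C_2 → C_1 maps a triangle to the signed sum of its edges. For instance
  ∂[0,3,5] = [3,5] − [0,5] + [0,3],
  ∂[1,4,5] = [4,5] − [1,5] + [1,4].
The 12×8 boundary matrix has rank 7 and Smith normal form diag(1,1,1,1,1,1,1).

Now H_k = ker ∂_k / im ∂_{k+1}, so:

  H_0: rank C_0 − rank ∂_1 = 6 − 5 = 1, and the invariant factors of ∂_1 are all 1, so H_0 = Z.
  H_1: rank ker ∂_1 − rank ∂_2 = (12 − 5) − 7 = 0, and the invariant factors of ∂_2 are all 1, so H_1 = 0.
  H_2: rank ker ∂_2 − rank ∂_3 = (8 − 7) − 0 = 1, and there is no ∂_3, so H_2 = Z.

H_0 ≅ Z,  H_1 = 0,  H_2 ≅ Z.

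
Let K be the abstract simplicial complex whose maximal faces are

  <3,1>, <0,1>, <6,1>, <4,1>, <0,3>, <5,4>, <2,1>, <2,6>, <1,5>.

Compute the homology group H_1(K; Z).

Take the total order 0 < 1 < 2 < 3 < 4 < 5 < 6 on the vertex set. Then K (dimension 1) consists of the simplices:

  0-simplices (7): [0], [1], [2], [3], [4], [5], [6]
  1-simplices (9): [0,1], [0,3], [1,2], [1,3], [1,4], [1,5], [1,6], [2,6], [4,5]

Hence C_0 ≅ Z^7, C_1 ≅ Z^9.

∂_1: C_1 → C_0 is given by ∂[p,q] = [q] − [p].
The 7×9 boundary matrix has rank 6 and Smith normal form diag(1,1,1,1,1,1).

Now H_k = ker ∂_k / im ∂_{k+1}, so:

  H_1: rank ker ∂_1 − rank ∂_2 = (9 − 6) − 0 = 3, and there is no ∂_2, so H_1 = Z^3.

H_1 = Z^3.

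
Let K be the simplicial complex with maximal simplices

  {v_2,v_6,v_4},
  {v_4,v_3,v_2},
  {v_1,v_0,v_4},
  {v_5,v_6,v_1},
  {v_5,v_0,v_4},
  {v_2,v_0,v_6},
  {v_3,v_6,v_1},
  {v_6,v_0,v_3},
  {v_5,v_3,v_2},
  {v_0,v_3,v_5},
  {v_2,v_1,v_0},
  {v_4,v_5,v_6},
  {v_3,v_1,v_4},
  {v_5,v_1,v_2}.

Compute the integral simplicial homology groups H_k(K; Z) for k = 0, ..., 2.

Order the vertices as v_0 < v_1 < v_2 < v_3 < v_4 < v_5 < v_6. Listing each simplex with vertices in this order, K has dimension 2 with simplices:

  0-simplices (7): [v_0], [v_1], [v_2], [v_3], [v_4], [v_5], [v_6]
  1-simplices (21): (21 of them)
  2-simplices (14): (14 of them)

so the chain groups are C_0 ≅ Z^7, C_1 ≅ Z^21, C_2 ≅ Z^14.

The boundary map ∂_1: C_1 → C_0 sends each edge [p,q] (with p < q) to q − p. For instance
  ∂[v_3,v_4] = [v_4] − [v_3].
The resulting 7×21 matrix has rank 6, and its Smith normal form has invariant factors (1,1,1,1,1,1).

The boundary map ∂_2: C_2 → C_1 sends each 2-simplex [p,q,r] to [q,r] − [p,r] + [p,q]. For instance
  ∂[v_1,v_2,v_5] = [v_2,v_5] − [v_1,v_5] + [v_1,v_2],
  ∂[v_1,v_3,v_4] = [v_3,v_4] − [v_1,v_4] + [v_1,v_3].
As a 21×14 matrix over Z this has rank 13, with invariant factors (1,1,1,1,1,1,1,1,1,1,1,1,1).

Reading off H_k = ker ∂_k / im ∂_{k+1}:

  H_0: rank C_0 − rank ∂_1 = 7 − 6 = 1, and the invariant factors of ∂_1 are all 1, so H_0 ≅ Z.
  H_1: rank ker ∂_1 − rank ∂_2 = (21 − 6) − 13 = 2, and the invariant factors of ∂_2 are all 1, so H_1 ≅ Z^2.
  H_2: rank ker ∂_2 − rank ∂_3 = (14 − 13) − 0 = 1, and there is no ∂_3, so H_2 ≅ Z.

H_0 = Z,  H_1 = Z^2,  H_2 = Z.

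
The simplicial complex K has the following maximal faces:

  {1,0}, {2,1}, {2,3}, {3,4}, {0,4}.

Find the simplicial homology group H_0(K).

K has 5 vertices, 5 edges.
rank ∂_0 = 0, rank ∂_1 = 4 ⇒ b_0 = 5 − 0 − 4 = 1; all invariant factors of ∂_1 are 1 so no torsion. So H_0 ≅ Z.

H_0 ≅ Z.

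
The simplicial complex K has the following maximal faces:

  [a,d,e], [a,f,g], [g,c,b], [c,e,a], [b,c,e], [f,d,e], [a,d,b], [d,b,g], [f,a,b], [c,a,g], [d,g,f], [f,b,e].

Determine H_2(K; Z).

We work with the vertex ordering a < b < c < d < e < f < g. The simplices of K, each written with vertices in increasing order, are:

  0-simplices (7): a, b, c, d, e, f, g
  1-simplices (18): ab, ac, ad, ae, af, ag, bc, bd, be, bf, bg, ce, cg, de, df, dg, ef, fg
  2-simplices (12): abd, abf, ace, acg, ade, afg, bce, bcg, bdg, bef, def, dfg

so the chain groups are C_0 ≅ Z^7, C_1 ≅ Z^18, C_2 ≅ Z^12.

Boundary ∂_1: C_1 → C_0 sends each edge [p,q] (with p < q) to q − p. For instance
  ∂ae = e − a.
The resulting 7×18 matrix has rank 6, and its Smith normal form has invariant factors (1,1,1,1,1,1).

Boundary ∂_2: C_2 → C_1 maps a triangle to the signed sum of its edges. For instance
  ∂bdg = dg − bg + bd,
  ∂dfg = fg − dg + df.
The resulting 18×12 matrix has rank 12, and its Smith normal form has invariant factors (1,1,1,1,1,1,1,1,1,1,1,2).

From H_k ≅ ker(∂_k) / im(∂_{k+1}) we obtain:

  H_2: rank ker ∂_2 − rank ∂_3 = (12 − 12) − 0 = 0, and there is no ∂_3, so H_2 ≅ 0.

H_2 ≅ 0.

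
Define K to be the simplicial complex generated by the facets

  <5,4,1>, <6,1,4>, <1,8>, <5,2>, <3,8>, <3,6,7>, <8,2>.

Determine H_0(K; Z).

Fix the vertex order 1 < 2 < 3 < 4 < 5 < 6 < 7 < 8 and write every simplex with vertices in increasing order. Then dim K = 2 and the simplices of K are:

  0-simplices (8): [1], [2], [3], [4], [5], [6], [7], [8]
  1-simplices (12): [1,4], [1,5], [1,6], [1,8], [2,5], [2,8], [3,6], [3,7], [3,8], [4,5], [4,6], [6,7]
  2-simplices (3): [1,4,5], [1,4,6], [3,6,7]

so the chain groups are C_0 ≅ Z^8, C_1 ≅ Z^12, C_2 ≅ Z^3.

∂_1: C_1 → C_0 maps an edge to its endpoints' difference, ∂[p,q] = q − p. For instance
  ∂[1,8] = [8] − [1].
The 8×12 boundary matrix has rank 7 and Smith normal form diag(1,1,1,1,1,1,1).

The boundary map ∂_2: C_2 → C_1 sends each 2-simplex [p,q,r] to [q,r] − [p,r] + [p,q]. For instance
  ∂[3,6,7] = [6,7] − [3,7] + [3,6],
  ∂[1,4,6] = [4,6] − [1,6] + [1,4].
The resulting 12×3 matrix has rank 3, and its Smith normal form has invariant factors (1,1,1).

Computing H_k = (kernel of ∂_k) / (image of ∂_{k+1}):

  H_0: rank C_0 − rank ∂_1 = 8 − 7 = 1, and the invariant factors of ∂_1 are all 1, so H_0 ≅ Z.

H_0 ≅ Z.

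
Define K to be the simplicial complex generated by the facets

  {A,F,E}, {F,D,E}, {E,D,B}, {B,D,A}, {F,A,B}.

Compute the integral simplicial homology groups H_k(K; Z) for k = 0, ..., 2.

H_0 ≅ Z,  H_1 ≅ Z,  H_2 = 0.

We work with the vertex ordering A < B < D < E < F. The simplices of K, each written with vertices in increasing order, are:

  0-simplices (5): A, B, D, E, F
  1-simplices (10): AB, AD, AE, AF, BD, BE, BF, DE, DF, EF
  2-simplices (5): ABD, ABF, AEF, BDE, DEF

so the chain groups are C_0 ≅ Z^5, C_1 ≅ Z^10, C_2 ≅ Z^5.

∂_1: C_1 → C_0 sends each edge [p,q] (with p < q) to q − p. For instance
  ∂DE = E − D.
This gives a 5×10 integer matrix of rank 4; reducing to Smith normal form yields diagonal entries (1,1,1,1).

∂_2: C_2 → C_1 sends each 2-simplex [p,q,r] to [q,r] − [p,r] + [p,q]. For instance
  ∂AEF = EF − AF + AE,
  ∂ABF = BF − AF + AB.
This gives a 10×5 integer matrix of rank 5; reducing to Smith normal form yields diagonal entries (1,1,1,1,1).

Now H_k = ker ∂_k / im ∂_{k+1}, so:

  H_0: rank C_0 − rank ∂_1 = 5 − 4 = 1, and the invariant factors of ∂_1 are all 1, so H_0 ≅ Z.
  H_1: rank ker ∂_1 − rank ∂_2 = (10 − 4) − 5 = 1, and the invariant factors of ∂_2 are all 1, so H_1 ≅ Z.
  H_2: rank ker ∂_2 − rank ∂_3 = (5 − 5) − 0 = 0, and there is no ∂_3, so H_2 ≅ 0.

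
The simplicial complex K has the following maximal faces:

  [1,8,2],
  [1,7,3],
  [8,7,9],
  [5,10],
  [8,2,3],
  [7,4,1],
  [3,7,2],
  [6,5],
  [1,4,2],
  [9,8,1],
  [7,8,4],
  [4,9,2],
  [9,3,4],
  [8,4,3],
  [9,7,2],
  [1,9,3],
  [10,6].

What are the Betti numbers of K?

Fix the vertex order 1 < 2 < 3 < 4 < 5 < 6 < 7 < 8 < 9 < 10 and write every simplex with vertices in increasing order. Then dim K = 2 and the simplices of K are:

  0-simplices (10): [1], [2], [3], [4], [5], [6], [7], [8], [9], [10]
  1-simplices (24): (24 of them)
  2-simplices (14): [1,2,4], [1,2,8], [1,3,7], [1,3,9], [1,4,7], [1,8,9], [2,3,7], [2,3,8], [2,4,9], [2,7,9], [3,4,8], [3,4,9], [4,7,8], [7,8,9]

giving chain groups C_0 ≅ Z^10, C_1 ≅ Z^24, C_2 ≅ Z^14.

The boundary map ∂_1: C_1 → C_0 maps an edge to its endpoints' difference, ∂[p,q] = q − p.
This gives a 10×24 integer matrix of rank 8; reducing to Smith normal form yields diagonal entries (1,1,1,1,1,1,1,1).

The boundary map ∂_2: C_2 → C_1 sends each 2-simplex [p,q,r] to [q,r] − [p,r] + [p,q]. For instance
  ∂[2,3,7] = [3,7] − [2,7] + [2,3],
  ∂[1,8,9] = [8,9] − [1,9] + [1,8].
This gives a 24×14 integer matrix of rank 13; reducing to Smith normal form yields diagonal entries (1,1,1,1,1,1,1,1,1,1,1,1,1).

Reading off H_k = ker ∂_k / im ∂_{k+1}:

  H_0: rank C_0 − rank ∂_1 = 10 − 8 = 2, and the invariant factors of ∂_1 are all 1, so H_0 = Z^2.
  H_1: rank ker ∂_1 − rank ∂_2 = (24 − 8) − 13 = 3, and the invariant factors of ∂_2 are all 1, so H_1 = Z^3.
  H_2: rank ker ∂_2 − rank ∂_3 = (14 − 13) − 0 = 1, and there is no ∂_3, so H_2 = Z.

Hence the Betti numbers are b_0 = 2, b_1 = 3, b_2 = 1.

b_0 = 2, b_1 = 3, b_2 = 1.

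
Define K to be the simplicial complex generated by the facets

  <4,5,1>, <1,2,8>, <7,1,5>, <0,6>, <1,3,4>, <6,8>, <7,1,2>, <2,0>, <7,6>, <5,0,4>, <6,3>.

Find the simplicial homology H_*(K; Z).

Take the total order 0 < 1 < 2 < 3 < 4 < 5 < 6 < 7 < 8 on the vertex set. Then K (dimension 2) consists of the simplices:

  0-simplices (9): [0], [1], [2], [3], [4], [5], [6], [7], [8]
  1-simplices (18): [0,2], [0,4], [0,5], [0,6], [1,2], [1,3], [1,4], [1,5], [1,7], [1,8], [2,7], [2,8], [3,4], [3,6], [4,5], [5,7], [6,7], [6,8]
  2-simplices (6): [0,4,5], [1,2,7], [1,2,8], [1,3,4], [1,4,5], [1,5,7]

Hence C_0 ≅ Z^9, C_1 ≅ Z^18, C_2 ≅ Z^6.

The boundary map ∂_1: C_1 → C_0 is given by ∂[p,q] = [q] − [p]. For instance
  ∂[1,3] = [3] − [1].
The resulting 9×18 matrix has rank 8, and its Smith normal form has invariant factors (1,1,1,1,1,1,1,1).

∂_2: C_2 → C_1 maps a triangle to the signed sum of its edges. For instance
  ∂[1,5,7] = [5,7] − [1,7] + [1,5],
  ∂[0,4,5] = [4,5] − [0,5] + [0,4].
The resulting 18×6 matrix has rank 6, and its Smith normal form has invariant factors (1,1,1,1,1,1).

Reading off H_k = ker ∂_k / im ∂_{k+1}:

  H_0: rank C_0 − rank ∂_1 = 9 − 8 = 1, and the invariant factors of ∂_1 are all 1, so H_0 ≅ Z.
  H_1: rank ker ∂_1 − rank ∂_2 = (18 − 8) − 6 = 4, and the invariant factors of ∂_2 are all 1, so H_1 ≅ Z^4.
  H_2: rank ker ∂_2 − rank ∂_3 = (6 − 6) − 0 = 0, and there is no ∂_3, so H_2 ≅ 0.

H_0 = Z,  H_1 = Z^4,  H_2 = 0.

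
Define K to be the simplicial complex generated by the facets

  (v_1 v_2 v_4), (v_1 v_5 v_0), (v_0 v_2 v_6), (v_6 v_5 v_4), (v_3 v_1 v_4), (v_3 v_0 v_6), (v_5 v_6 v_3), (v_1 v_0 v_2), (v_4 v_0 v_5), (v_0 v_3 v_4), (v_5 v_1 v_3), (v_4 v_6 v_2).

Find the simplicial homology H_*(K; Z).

H_0 = Z,  H_1 = Z_2,  H_2 = 0.

Order the vertices as v_0 < v_1 < v_2 < v_3 < v_4 < v_5 < v_6. Listing each simplex with vertices in this order, K has dimension 2 with simplices:

  0-simplices (7): [v_0], [v_1], [v_2], [v_3], [v_4], [v_5], [v_6]
  1-simplices (18): (18 of them)
  2-simplices (12): (12 of them)

giving chain groups C_0 ≅ Z^7, C_1 ≅ Z^18, C_2 ≅ Z^12.

∂_1: C_1 → C_0 maps an edge to its endpoints' difference, ∂[p,q] = q − p. For instance
  ∂[v_2,v_6] = [v_6] − [v_2].
The resulting 7×18 matrix has rank 6, and its Smith normal form has invariant factors (1,1,1,1,1,1).

Boundary ∂_2: C_2 → C_1 acts by ∂[p,q,r] = [q,r] − [p,r] + [p,q]. For instance
  ∂[v_1,v_2,v_4] = [v_2,v_4] − [v_1,v_4] + [v_1,v_2],
  ∂[v_0,v_4,v_5] = [v_4,v_5] − [v_0,v_5] + [v_0,v_4].
As a 18×12 matrix over Z this has rank 12, with invariant factors (1,1,1,1,1,1,1,1,1,1,1,2).

From H_k ≅ ker(∂_k) / im(∂_{k+1}) we obtain:

  H_0: rank C_0 − rank ∂_1 = 7 − 6 = 1, and the invariant factors of ∂_1 are all 1, so H_0 ≅ Z.
  H_1: rank ker ∂_1 − rank ∂_2 = (18 − 6) − 12 = 0, and ∂_2 has invariant factor 2 > 1, so H_1 ≅ Z_2.
  H_2: rank ker ∂_2 − rank ∂_3 = (12 − 12) − 0 = 0, and there is no ∂_3, so H_2 ≅ 0.

As a check, the Euler characteristic is 7 − 18 + 12 = 1, which agrees with 1 − 0 + 0 = 1.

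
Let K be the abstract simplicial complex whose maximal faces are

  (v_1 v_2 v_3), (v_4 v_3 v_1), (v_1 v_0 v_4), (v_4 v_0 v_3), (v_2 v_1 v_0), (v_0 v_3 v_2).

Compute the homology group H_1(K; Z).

H_1 = 0.

We work with the vertex ordering v_0 < v_1 < v_2 < v_3 < v_4. The simplices of K, each written with vertices in increasing order, are:

  0-simplices (5): [v_0], [v_1], [v_2], [v_3], [v_4]
  1-simplices (9): [v_0,v_1], [v_0,v_2], [v_0,v_3], [v_0,v_4], [v_1,v_2], [v_1,v_3], [v_1,v_4], [v_2,v_3], [v_3,v_4]
  2-simplices (6): [v_0,v_1,v_2], [v_0,v_1,v_4], [v_0,v_2,v_3], [v_0,v_3,v_4], [v_1,v_2,v_3], [v_1,v_3,v_4]

giving chain groups C_0 ≅ Z^5, C_1 ≅ Z^9, C_2 ≅ Z^6.

∂_1: C_1 → C_0 is given by ∂[p,q] = [q] − [p].
As a 5×9 matrix over Z this has rank 4, with invariant factors (1,1,1,1).

Boundary ∂_2: C_2 → C_1 maps a triangle to the signed sum of its edges. For instance
  ∂[v_0,v_1,v_4] = [v_1,v_4] − [v_0,v_4] + [v_0,v_1],
  ∂[v_0,v_3,v_4] = [v_3,v_4] − [v_0,v_4] + [v_0,v_3].
The resulting 9×6 matrix has rank 5, and its Smith normal form has invariant factors (1,1,1,1,1).

From H_k ≅ ker(∂_k) / im(∂_{k+1}) we obtain:

  H_1: rank ker ∂_1 − rank ∂_2 = (9 − 4) − 5 = 0, and the invariant factors of ∂_2 are all 1, so H_1 ≅ 0.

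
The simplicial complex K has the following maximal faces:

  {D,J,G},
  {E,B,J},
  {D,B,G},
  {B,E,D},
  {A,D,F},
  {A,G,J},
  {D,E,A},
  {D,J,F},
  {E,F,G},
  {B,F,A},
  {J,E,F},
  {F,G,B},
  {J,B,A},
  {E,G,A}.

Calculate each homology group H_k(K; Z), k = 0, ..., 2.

H_0 = Z,  H_1 = Z^2,  H_2 = Z.

Order the vertices as A < B < D < E < F < G < J. Listing each simplex with vertices in this order, K has dimension 2 with simplices:

  0-simplices (7): A, B, D, E, F, G, J
  1-simplices (21): AB, AD, AE, AF, AG, AJ, BD, BE, BF, BG, BJ, DE, DF, DG, DJ, EF, EG, EJ, FG, FJ, GJ
  2-simplices (14): ABF, ABJ, ADE, ADF, AEG, AGJ, BDE, BDG, BEJ, BFG, DFJ, DGJ, EFG, EFJ

giving chain groups C_0 ≅ Z^7, C_1 ≅ Z^21, C_2 ≅ Z^14.

The boundary map ∂_1: C_1 → C_0 maps an edge to its endpoints' difference, ∂[p,q] = q − p.
The 7×21 boundary matrix has rank 6 and Smith normal form diag(1,1,1,1,1,1).

Boundary ∂_2: C_2 → C_1 sends each 2-simplex [p,q,r] to [q,r] − [p,r] + [p,q]. For instance
  ∂EFG = FG − EG + EF,
  ∂BEJ = EJ − BJ + BE.
The 21×14 boundary matrix has rank 13 and Smith normal form diag(1,1,1,1,1,1,1,1,1,1,1,1,1).

From H_k ≅ ker(∂_k) / im(∂_{k+1}) we obtain:

  H_0: rank C_0 − rank ∂_1 = 7 − 6 = 1, and the invariant factors of ∂_1 are all 1, so H_0 = Z.
  H_1: rank ker ∂_1 − rank ∂_2 = (21 − 6) − 13 = 2, and the invariant factors of ∂_2 are all 1, so H_1 = Z^2.
  H_2: rank ker ∂_2 − rank ∂_3 = (14 − 13) − 0 = 1, and there is no ∂_3, so H_2 = Z.

As a check, the Euler characteristic is 7 − 21 + 14 = 0, which agrees with 1 − 2 + 1 = 0.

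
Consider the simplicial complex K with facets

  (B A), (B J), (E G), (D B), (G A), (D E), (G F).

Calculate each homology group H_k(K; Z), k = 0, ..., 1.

Fix the vertex order A < B < D < E < F < G < J and write every simplex with vertices in increasing order. Then dim K = 1 and the simplices of K are:

  0-simplices (7): A, B, D, E, F, G, J
  1-simplices (7): AB, AG, BD, BJ, DE, EG, FG

giving chain groups C_0 ≅ Z^7, C_1 ≅ Z^7.

∂_1: C_1 → C_0 maps an edge to its endpoints' difference, ∂[p,q] = q − p.
The resulting 7×7 matrix has rank 6, and its Smith normal form has invariant factors (1,1,1,1,1,1).

Computing H_k = (kernel of ∂_k) / (image of ∂_{k+1}):

  H_0: rank C_0 − rank ∂_1 = 7 − 6 = 1, and the invariant factors of ∂_1 are all 1, so H_0 ≅ Z.
  H_1: rank ker ∂_1 − rank ∂_2 = (7 − 6) − 0 = 1, and there is no ∂_2, so H_1 ≅ Z.

H_0 ≅ Z,  H_1 ≅ Z.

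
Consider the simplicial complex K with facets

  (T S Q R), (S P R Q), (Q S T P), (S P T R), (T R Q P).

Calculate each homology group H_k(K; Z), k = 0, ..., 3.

Take the total order P < Q < R < S < T on the vertex set. Then K (dimension 3) consists of the simplices:

  0-simplices (5): P, Q, R, S, T
  1-simplices (10): PQ, PR, PS, PT, QR, QS, QT, RS, RT, ST
  2-simplices (10): PQR, PQS, PQT, PRS, PRT, PST, QRS, QRT, QST, RST
  3-simplices (5): PQRS, PQRT, PQST, PRST, QRST

so the chain groups are C_0 ≅ Z^5, C_1 ≅ Z^10, C_2 ≅ Z^10, C_3 ≅ Z^5.

∂_1: C_1 → C_0 maps an edge to its endpoints' difference, ∂[p,q] = q − p. For instance
  ∂QS = S − Q.
The resulting 5×10 matrix has rank 4, and its Smith normal form has invariant factors (1,1,1,1).

∂_2: C_2 → C_1 acts by ∂[p,q,r] = [q,r] − [p,r] + [p,q]. For instance
  ∂PRS = RS − PS + PR,
  ∂PQR = QR − PR + PQ.
The resulting 10×10 matrix has rank 6, and its Smith normal form has invariant factors (1,1,1,1,1,1).

∂_3: C_3 → C_2 sends each 3-simplex σ to the alternating sum Σ_i (−1)^i (σ with its i-th vertex removed). For instance
  ∂PRST = RST − PST + PRT − PRS,
  ∂PQRT = QRT − PRT + PQT − PQR.
As a 10×5 matrix over Z this has rank 4, with invariant factors (1,1,1,1).

Computing H_k = (kernel of ∂_k) / (image of ∂_{k+1}):

  H_0: rank C_0 − rank ∂_1 = 5 − 4 = 1, and the invariant factors of ∂_1 are all 1, so H_0 ≅ Z.
  H_1: rank ker ∂_1 − rank ∂_2 = (10 − 4) − 6 = 0, and the invariant factors of ∂_2 are all 1, so H_1 ≅ 0.
  H_2: rank ker ∂_2 − rank ∂_3 = (10 − 6) − 4 = 0, and the invariant factors of ∂_3 are all 1, so H_2 ≅ 0.
  H_3: rank ker ∂_3 − rank ∂_4 = (5 − 4) − 0 = 1, and there is no ∂_4, so H_3 ≅ Z.

H_0 ≅ Z,  H_1 = 0,  H_2 = 0,  H_3 ≅ Z.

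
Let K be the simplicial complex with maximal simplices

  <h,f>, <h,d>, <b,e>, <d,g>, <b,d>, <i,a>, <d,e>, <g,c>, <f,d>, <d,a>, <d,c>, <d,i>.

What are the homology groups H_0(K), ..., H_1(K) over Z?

Fix the vertex order a < b < c < d < e < f < g < h < i and write every simplex with vertices in increasing order. Then dim K = 1 and the simplices of K are:

  0-simplices (9): a, b, c, d, e, f, g, h, i
  1-simplices (12): ad, ai, bd, be, cd, cg, de, df, dg, dh, di, fh

Hence C_0 ≅ Z^9, C_1 ≅ Z^12.

The boundary map ∂_1: C_1 → C_0 sends each edge [p,q] (with p < q) to q − p. For instance
  ∂ad = d − a.
As a 9×12 matrix over Z this has rank 8, with invariant factors (1,1,1,1,1,1,1,1).

Computing H_k = (kernel of ∂_k) / (image of ∂_{k+1}):

  H_0: rank C_0 − rank ∂_1 = 9 − 8 = 1, and the invariant factors of ∂_1 are all 1, so H_0 ≅ Z.
  H_1: rank ker ∂_1 − rank ∂_2 = (12 − 8) − 0 = 4, and there is no ∂_2, so H_1 ≅ Z^4.

H_0 = Z,  H_1 = Z^4.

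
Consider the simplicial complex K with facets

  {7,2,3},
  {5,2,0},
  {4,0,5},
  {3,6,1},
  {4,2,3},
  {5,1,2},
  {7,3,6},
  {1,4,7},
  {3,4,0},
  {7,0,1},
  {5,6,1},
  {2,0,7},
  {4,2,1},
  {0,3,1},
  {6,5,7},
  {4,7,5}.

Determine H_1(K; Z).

H_1 ≅ Z^2.

K has 8 vertices, 24 edges, 16 triangles.
rank ∂_1 = 7, rank ∂_2 = 15 ⇒ b_1 = 24 − 7 − 15 = 2; all invariant factors of ∂_2 are 1 so no torsion. So H_1 = Z^2.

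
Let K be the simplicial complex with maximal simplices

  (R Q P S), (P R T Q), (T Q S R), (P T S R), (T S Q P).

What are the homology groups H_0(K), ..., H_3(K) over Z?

We work with the vertex ordering P < Q < R < S < T. The simplices of K, each written with vertices in increasing order, are:

  0-simplices (5): P, Q, R, S, T
  1-simplices (10): PQ, PR, PS, PT, QR, QS, QT, RS, RT, ST
  2-simplices (10): PQR, PQS, PQT, PRS, PRT, PST, QRS, QRT, QST, RST
  3-simplices (5): PQRS, PQRT, PQST, PRST, QRST

so the chain groups are C_0 ≅ Z^5, C_1 ≅ Z^10, C_2 ≅ Z^10, C_3 ≅ Z^5.

Boundary ∂_1: C_1 → C_0 maps an edge to its endpoints' difference, ∂[p,q] = q − p. For instance
  ∂PT = T − P.
This gives a 5×10 integer matrix of rank 4; reducing to Smith normal form yields diagonal entries (1,1,1,1).

The boundary map ∂_2: C_2 → C_1 maps a triangle to the signed sum of its edges. For instance
  ∂QRT = RT − QT + QR,
  ∂PRT = RT − PT + PR.
The 10×10 boundary matrix has rank 6 and Smith normal form diag(1,1,1,1,1,1).

The boundary map ∂_3: C_3 → C_2 sends each 3-simplex σ to the alternating sum Σ_i (−1)^i (σ with its i-th vertex removed). For instance
  ∂PQRS = QRS − PRS + PQS − PQR,
  ∂PRST = RST − PST + PRT − PRS.
The 10×5 boundary matrix has rank 4 and Smith normal form diag(1,1,1,1).

Now H_k = ker ∂_k / im ∂_{k+1}, so:

  H_0: rank C_0 − rank ∂_1 = 5 − 4 = 1, and the invariant factors of ∂_1 are all 1, so H_0 ≅ Z.
  H_1: rank ker ∂_1 − rank ∂_2 = (10 − 4) − 6 = 0, and the invariant factors of ∂_2 are all 1, so H_1 ≅ 0.
  H_2: rank ker ∂_2 − rank ∂_3 = (10 − 6) − 4 = 0, and the invariant factors of ∂_3 are all 1, so H_2 ≅ 0.
  H_3: rank ker ∂_3 − rank ∂_4 = (5 − 4) − 0 = 1, and there is no ∂_4, so H_3 ≅ Z.

H_0 ≅ Z,  H_1 = 0,  H_2 = 0,  H_3 ≅ Z.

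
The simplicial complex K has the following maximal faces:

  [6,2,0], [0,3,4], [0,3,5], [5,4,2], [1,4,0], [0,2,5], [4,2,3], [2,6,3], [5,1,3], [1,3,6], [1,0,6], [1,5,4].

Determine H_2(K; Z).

K has 7 vertices, 18 edges, 12 triangles.
rank ∂_2 = 12, rank ∂_3 = 0 ⇒ b_2 = 12 − 12 − 0 = 0. So H_2 = 0.

H_2 ≅ 0.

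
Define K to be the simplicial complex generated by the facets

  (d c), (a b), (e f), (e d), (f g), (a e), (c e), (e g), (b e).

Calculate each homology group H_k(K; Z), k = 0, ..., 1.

Fix the vertex order a < b < c < d < e < f < g and write every simplex with vertices in increasing order. Then dim K = 1 and the simplices of K are:

  0-simplices (7): a, b, c, d, e, f, g
  1-simplices (9): ab, ae, be, cd, ce, de, ef, eg, fg

so the chain groups are C_0 ≅ Z^7, C_1 ≅ Z^9.

∂_1: C_1 → C_0 maps an edge to its endpoints' difference, ∂[p,q] = q − p. For instance
  ∂be = e − b.
The resulting 7×9 matrix has rank 6, and its Smith normal form has invariant factors (1,1,1,1,1,1).

Reading off H_k = ker ∂_k / im ∂_{k+1}:

  H_0: rank C_0 − rank ∂_1 = 7 − 6 = 1, and the invariant factors of ∂_1 are all 1, so H_0 = Z.
  H_1: rank ker ∂_1 − rank ∂_2 = (9 − 6) − 0 = 3, and there is no ∂_2, so H_1 = Z^3.

As a check, the Euler characteristic is 7 − 9 = -2, which agrees with 1 − 3 = -2.
(K is a triangulation of a wedge of 3 circles.)

H_0 = Z,  H_1 = Z^3.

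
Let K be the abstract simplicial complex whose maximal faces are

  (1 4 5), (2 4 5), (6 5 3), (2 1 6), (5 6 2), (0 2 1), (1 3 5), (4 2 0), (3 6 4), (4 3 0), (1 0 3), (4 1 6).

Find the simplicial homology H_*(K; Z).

Take the total order 0 < 1 < 2 < 3 < 4 < 5 < 6 on the vertex set. Then K (dimension 2) consists of the simplices:

  0-simplices (7): [0], [1], [2], [3], [4], [5], [6]
  1-simplices (18): [0,1], [0,2], [0,3], [0,4], [1,2], [1,3], [1,4], [1,5], [1,6], [2,4], [2,5], [2,6], [3,4], [3,5], [3,6], [4,5], [4,6], [5,6]
  2-simplices (12): [0,1,2], [0,1,3], [0,2,4], [0,3,4], [1,2,6], [1,3,5], [1,4,5], [1,4,6], [2,4,5], [2,5,6], [3,4,6], [3,5,6]

Hence C_0 ≅ Z^7, C_1 ≅ Z^18, C_2 ≅ Z^12.

The boundary map ∂_1: C_1 → C_0 is given by ∂[p,q] = [q] − [p]. For instance
  ∂[0,4] = [4] − [0].
The resulting 7×18 matrix has rank 6, and its Smith normal form has invariant factors (1,1,1,1,1,1).

Boundary ∂_2: C_2 → C_1 maps a triangle to the signed sum of its edges. For instance
  ∂[0,1,3] = [1,3] − [0,3] + [0,1],
  ∂[0,2,4] = [2,4] − [0,4] + [0,2].
This gives a 18×12 integer matrix of rank 12; reducing to Smith normal form yields diagonal entries (1,1,1,1,1,1,1,1,1,1,1,2).

Computing H_k = (kernel of ∂_k) / (image of ∂_{k+1}):

  H_0: rank C_0 − rank ∂_1 = 7 − 6 = 1, and the invariant factors of ∂_1 are all 1, so H_0 = Z.
  H_1: rank ker ∂_1 − rank ∂_2 = (18 − 6) − 12 = 0, and ∂_2 has invariant factor 2 > 1, so H_1 = Z/2.
  H_2: rank ker ∂_2 − rank ∂_3 = (12 − 12) − 0 = 0, and there is no ∂_3, so H_2 = 0.

As a check, the Euler characteristic is 7 − 18 + 12 = 1, which agrees with 1 − 0 + 0 = 1.

H_0 ≅ Z,  H_1 ≅ Z/2,  H_2 = 0.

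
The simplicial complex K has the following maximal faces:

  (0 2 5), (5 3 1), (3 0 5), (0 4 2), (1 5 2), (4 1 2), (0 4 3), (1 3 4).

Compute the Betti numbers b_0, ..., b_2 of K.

Take the total order 0 < 1 < 2 < 3 < 4 < 5 on the vertex set. Then K (dimension 2) consists of the simplices:

  0-simplices (6): [0], [1], [2], [3], [4], [5]
  1-simplices (12): [0,2], [0,3], [0,4], [0,5], [1,2], [1,3], [1,4], [1,5], [2,4], [2,5], [3,4], [3,5]
  2-simplices (8): [0,2,4], [0,2,5], [0,3,4], [0,3,5], [1,2,4], [1,2,5], [1,3,4], [1,3,5]

giving chain groups C_0 ≅ Z^6, C_1 ≅ Z^12, C_2 ≅ Z^8.

Boundary ∂_1: C_1 → C_0 is given by ∂[p,q] = [q] − [p]. For instance
  ∂[1,4] = [4] − [1].
This gives a 6×12 integer matrix of rank 5; reducing to Smith normal form yields diagonal entries (1,1,1,1,1).

The boundary map ∂_2: C_2 → C_1 sends each 2-simplex [p,q,r] to [q,r] − [p,r] + [p,q]. For instance
  ∂[1,2,5] = [2,5] − [1,5] + [1,2],
  ∂[1,3,4] = [3,4] − [1,4] + [1,3].
As a 12×8 matrix over Z this has rank 7, with invariant factors (1,1,1,1,1,1,1).

Reading off H_k = ker ∂_k / im ∂_{k+1}:

  H_0: rank C_0 − rank ∂_1 = 6 − 5 = 1, and the invariant factors of ∂_1 are all 1, so H_0 = Z.
  H_1: rank ker ∂_1 − rank ∂_2 = (12 − 5) − 7 = 0, and the invariant factors of ∂_2 are all 1, so H_1 = 0.
  H_2: rank ker ∂_2 − rank ∂_3 = (8 − 7) − 0 = 1, and there is no ∂_3, so H_2 = Z.

Hence the Betti numbers are b_0 = 1, b_1 = 0, b_2 = 1.

b_0 = 1, b_1 = 0, b_2 = 1.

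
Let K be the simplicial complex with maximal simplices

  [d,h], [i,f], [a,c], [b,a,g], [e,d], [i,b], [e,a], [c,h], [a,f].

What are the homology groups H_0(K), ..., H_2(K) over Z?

Fix the vertex order a < b < c < d < e < f < g < h < i and write every simplex with vertices in increasing order. Then dim K = 2 and the simplices of K are:

  0-simplices (9): a, b, c, d, e, f, g, h, i
  1-simplices (11): ab, ac, ae, af, ag, bg, bi, ch, de, dh, fi
  2-simplices (1): abg

so the chain groups are C_0 ≅ Z^9, C_1 ≅ Z^11, C_2 ≅ Z^1.

Boundary ∂_1: C_1 → C_0 sends each edge [p,q] (with p < q) to q − p.
This gives a 9×11 integer matrix of rank 8; reducing to Smith normal form yields diagonal entries (1,1,1,1,1,1,1,1).

The boundary map ∂_2: C_2 → C_1 sends each 2-simplex [p,q,r] to [q,r] − [p,r] + [p,q]. For instance
  ∂abg = bg − ag + ab.
The 11×1 boundary matrix has rank 1 and Smith normal form diag(1).

Computing H_k = (kernel of ∂_k) / (image of ∂_{k+1}):

  H_0: rank C_0 − rank ∂_1 = 9 − 8 = 1, and the invariant factors of ∂_1 are all 1, so H_0 ≅ Z.
  H_1: rank ker ∂_1 − rank ∂_2 = (11 − 8) − 1 = 2, and the invariant factors of ∂_2 are all 1, so H_1 ≅ Z^2.
  H_2: rank ker ∂_2 − rank ∂_3 = (1 − 1) − 0 = 0, and there is no ∂_3, so H_2 ≅ 0.

As a check, the Euler characteristic is 9 − 11 + 1 = -1, which agrees with 1 − 2 + 0 = -1.

H_0 ≅ Z,  H_1 ≅ Z^2,  H_2 = 0.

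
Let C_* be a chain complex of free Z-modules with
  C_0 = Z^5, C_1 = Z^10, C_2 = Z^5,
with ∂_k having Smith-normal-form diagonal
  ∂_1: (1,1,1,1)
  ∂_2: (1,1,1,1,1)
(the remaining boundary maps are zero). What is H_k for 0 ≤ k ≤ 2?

H_0: b_0 = 5 − 0 − 4 = 1; torsion from ∂_1 factors > 1: none. So H_0 = Z.
H_1: b_1 = 10 − 4 − 5 = 1; torsion from ∂_2 factors > 1: none. So H_1 = Z.
H_2: b_2 = 5 − 5 − 0 = 0; torsion from ∂_3 factors > 1: none. So H_2 = 0.

H_0 = Z,  H_1 = Z,  H_2 = 0.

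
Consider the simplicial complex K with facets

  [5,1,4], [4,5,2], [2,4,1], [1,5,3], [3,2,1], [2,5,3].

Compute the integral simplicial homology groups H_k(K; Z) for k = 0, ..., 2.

Take the total order 1 < 2 < 3 < 4 < 5 on the vertex set. Then K (dimension 2) consists of the simplices:

  0-simplices (5): [1], [2], [3], [4], [5]
  1-simplices (9): [1,2], [1,3], [1,4], [1,5], [2,3], [2,4], [2,5], [3,5], [4,5]
  2-simplices (6): [1,2,3], [1,2,4], [1,3,5], [1,4,5], [2,3,5], [2,4,5]

so the chain groups are C_0 ≅ Z^5, C_1 ≅ Z^9, C_2 ≅ Z^6.

Boundary ∂_1: C_1 → C_0 sends each edge [p,q] (with p < q) to q − p.
As a 5×9 matrix over Z this has rank 4, with invariant factors (1,1,1,1).

Boundary ∂_2: C_2 → C_1 acts by ∂[p,q,r] = [q,r] − [p,r] + [p,q]. For instance
  ∂[2,3,5] = [3,5] − [2,5] + [2,3],
  ∂[1,3,5] = [3,5] − [1,5] + [1,3].
The resulting 9×6 matrix has rank 5, and its Smith normal form has invariant factors (1,1,1,1,1).

From H_k ≅ ker(∂_k) / im(∂_{k+1}) we obtain:

  H_0: rank C_0 − rank ∂_1 = 5 − 4 = 1, and the invariant factors of ∂_1 are all 1, so H_0 = Z.
  H_1: rank ker ∂_1 − rank ∂_2 = (9 − 4) − 5 = 0, and the invariant factors of ∂_2 are all 1, so H_1 = 0.
  H_2: rank ker ∂_2 − rank ∂_3 = (6 − 5) − 0 = 1, and there is no ∂_3, so H_2 = Z.

As a check, the Euler characteristic is 5 − 9 + 6 = 2, which agrees with 1 − 0 + 1 = 2.
(K is a triangulation of the 2-sphere S^2.)

H_0 = Z,  H_1 = 0,  H_2 = Z.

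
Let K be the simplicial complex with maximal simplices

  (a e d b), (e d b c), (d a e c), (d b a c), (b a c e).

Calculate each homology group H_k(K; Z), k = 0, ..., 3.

H_0 ≅ Z,  H_1 = 0,  H_2 = 0,  H_3 ≅ Z.

Order the vertices as a < b < c < d < e. Listing each simplex with vertices in this order, K has dimension 3 with simplices:

  0-simplices (5): a, b, c, d, e
  1-simplices (10): ab, ac, ad, ae, bc, bd, be, cd, ce, de
  2-simplices (10): abc, abd, abe, acd, ace, ade, bcd, bce, bde, cde
  3-simplices (5): abcd, abce, abde, acde, bcde

Hence C_0 ≅ Z^5, C_1 ≅ Z^10, C_2 ≅ Z^10, C_3 ≅ Z^5.

The boundary map ∂_1: C_1 → C_0 maps an edge to its endpoints' difference, ∂[p,q] = q − p.
The 5×10 boundary matrix has rank 4 and Smith normal form diag(1,1,1,1).

∂_2: C_2 → C_1 acts by ∂[p,q,r] = [q,r] − [p,r] + [p,q]. For instance
  ∂abe = be − ae + ab,
  ∂bce = ce − be + bc.
This gives a 10×10 integer matrix of rank 6; reducing to Smith normal form yields diagonal entries (1,1,1,1,1,1).

∂_3: C_3 → C_2 sends each 3-simplex σ to the alternating sum Σ_i (−1)^i (σ with its i-th vertex removed). For instance
  ∂acde = cde − ade + ace − acd,
  ∂abcd = bcd − acd + abd − abc.
The 10×5 boundary matrix has rank 4 and Smith normal form diag(1,1,1,1).

From H_k ≅ ker(∂_k) / im(∂_{k+1}) we obtain:

  H_0: rank C_0 − rank ∂_1 = 5 − 4 = 1, and the invariant factors of ∂_1 are all 1, so H_0 ≅ Z.
  H_1: rank ker ∂_1 − rank ∂_2 = (10 − 4) − 6 = 0, and the invariant factors of ∂_2 are all 1, so H_1 ≅ 0.
  H_2: rank ker ∂_2 − rank ∂_3 = (10 − 6) − 4 = 0, and the invariant factors of ∂_3 are all 1, so H_2 ≅ 0.
  H_3: rank ker ∂_3 − rank ∂_4 = (5 − 4) − 0 = 1, and there is no ∂_4, so H_3 ≅ Z.

As a check, the Euler characteristic is 5 − 10 + 10 − 5 = 0, which agrees with 1 − 0 + 0 − 1 = 0.
(K is a triangulation of the 3-sphere S^3.)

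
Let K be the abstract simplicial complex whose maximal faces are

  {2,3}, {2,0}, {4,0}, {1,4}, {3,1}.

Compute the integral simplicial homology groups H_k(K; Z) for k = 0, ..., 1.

H_0 ≅ Z,  H_1 ≅ Z.

Take the total order 0 < 1 < 2 < 3 < 4 on the vertex set. Then K (dimension 1) consists of the simplices:

  0-simplices (5): [0], [1], [2], [3], [4]
  1-simplices (5): [0,2], [0,4], [1,3], [1,4], [2,3]

Hence C_0 ≅ Z^5, C_1 ≅ Z^5.

∂_1: C_1 → C_0 maps an edge to its endpoints' difference, ∂[p,q] = q − p. For instance
  ∂[2,3] = [3] − [2].
As a 5×5 matrix over Z this has rank 4, with invariant factors (1,1,1,1).

Now H_k = ker ∂_k / im ∂_{k+1}, so:

  H_0: rank C_0 − rank ∂_1 = 5 − 4 = 1, and the invariant factors of ∂_1 are all 1, so H_0 ≅ Z.
  H_1: rank ker ∂_1 − rank ∂_2 = (5 − 4) − 0 = 1, and there is no ∂_2, so H_1 ≅ Z.

(K is a triangulation of the circle S^1.)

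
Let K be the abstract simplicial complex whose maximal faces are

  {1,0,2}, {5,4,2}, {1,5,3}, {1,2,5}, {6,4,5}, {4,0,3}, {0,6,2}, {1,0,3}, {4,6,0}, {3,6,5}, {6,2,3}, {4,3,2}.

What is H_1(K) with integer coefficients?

We work with the vertex ordering 0 < 1 < 2 < 3 < 4 < 5 < 6. The simplices of K, each written with vertices in increasing order, are:

  0-simplices (7): [0], [1], [2], [3], [4], [5], [6]
  1-simplices (18): [0,1], [0,2], [0,3], [0,4], [0,6], [1,2], [1,3], [1,5], [2,3], [2,4], [2,5], [2,6], [3,4], [3,5], [3,6], [4,5], [4,6], [5,6]
  2-simplices (12): [0,1,2], [0,1,3], [0,2,6], [0,3,4], [0,4,6], [1,2,5], [1,3,5], [2,3,4], [2,3,6], [2,4,5], [3,5,6], [4,5,6]

Hence C_0 ≅ Z^7, C_1 ≅ Z^18, C_2 ≅ Z^12.

∂_1: C_1 → C_0 is given by ∂[p,q] = [q] − [p].
As a 7×18 matrix over Z this has rank 6, with invariant factors (1,1,1,1,1,1).

∂_2: C_2 → C_1 sends each 2-simplex [p,q,r] to [q,r] − [p,r] + [p,q]. For instance
  ∂[1,3,5] = [3,5] − [1,5] + [1,3],
  ∂[3,5,6] = [5,6] − [3,6] + [3,5].
As a 18×12 matrix over Z this has rank 12, with invariant factors (1,1,1,1,1,1,1,1,1,1,1,2).

Now H_k = ker ∂_k / im ∂_{k+1}, so:

  H_1: rank ker ∂_1 − rank ∂_2 = (18 − 6) − 12 = 0, and ∂_2 has invariant factor 2 > 1, so H_1 ≅ Z/2Z.

H_1 ≅ Z/2Z.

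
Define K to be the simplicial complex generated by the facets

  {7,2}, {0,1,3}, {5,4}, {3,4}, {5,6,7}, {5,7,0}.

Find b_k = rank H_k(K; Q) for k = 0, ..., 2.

We work with the vertex ordering 0 < 1 < 2 < 3 < 4 < 5 < 6 < 7. The simplices of K, each written with vertices in increasing order, are:

  0-simplices (8): [0], [1], [2], [3], [4], [5], [6], [7]
  1-simplices (11): [0,1], [0,3], [0,5], [0,7], [1,3], [2,7], [3,4], [4,5], [5,6], [5,7], [6,7]
  2-simplices (3): [0,1,3], [0,5,7], [5,6,7]

Hence C_0 ≅ Z^8, C_1 ≅ Z^11, C_2 ≅ Z^3.

The boundary map ∂_1: C_1 → C_0 maps an edge to its endpoints' difference, ∂[p,q] = q − p.
The 8×11 boundary matrix has rank 7 and Smith normal form diag(1,1,1,1,1,1,1).

Boundary ∂_2: C_2 → C_1 sends each 2-simplex [p,q,r] to [q,r] − [p,r] + [p,q]. For instance
  ∂[0,5,7] = [5,7] − [0,7] + [0,5],
  ∂[0,1,3] = [1,3] − [0,3] + [0,1].
As a 11×3 matrix over Z this has rank 3, with invariant factors (1,1,1).

Computing H_k = (kernel of ∂_k) / (image of ∂_{k+1}):

  H_0: rank C_0 − rank ∂_1 = 8 − 7 = 1, and the invariant factors of ∂_1 are all 1, so H_0 = Z.
  H_1: rank ker ∂_1 − rank ∂_2 = (11 − 7) − 3 = 1, and the invariant factors of ∂_2 are all 1, so H_1 = Z.
  H_2: rank ker ∂_2 − rank ∂_3 = (3 − 3) − 0 = 0, and there is no ∂_3, so H_2 = 0.

Hence the Betti numbers are b_0 = 1, b_1 = 1, b_2 = 0.

b_0 = 1, b_1 = 1, b_2 = 0.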